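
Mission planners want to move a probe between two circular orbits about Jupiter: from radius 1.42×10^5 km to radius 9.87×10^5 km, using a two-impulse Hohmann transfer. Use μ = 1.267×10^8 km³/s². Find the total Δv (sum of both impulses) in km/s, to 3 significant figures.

Δv = 15.3 km/s

The Hohmann ellipse has a_t = (r₁ + r₂)/2 = 5.645×10^5 km.
Circular speed at r₁: v₁ = √(μ/r₁) = √(1.267×10^8/1.420×10^5) = 29.871 km/s.
Transfer-orbit speed at r₁ (vis-viva equation): v_p = √[μ(2/r₁ − 1/a_t)] = 39.498 km/s.
First burn Δv₁ = |v_p − v₁| = 9.627 km/s.
Circular speed at r₂: v₂ = √(μ/r₂) = 11.33 km/s.
Transfer-orbit speed at r₂: v_a = √[μ(2/r₂ − 1/a_t)] = 5.683 km/s.
Second burn Δv₂ = |v₂ − v_a| = 5.647 km/s.
Total Δv = Δv₁ + Δv₂ = 15.27 km/s.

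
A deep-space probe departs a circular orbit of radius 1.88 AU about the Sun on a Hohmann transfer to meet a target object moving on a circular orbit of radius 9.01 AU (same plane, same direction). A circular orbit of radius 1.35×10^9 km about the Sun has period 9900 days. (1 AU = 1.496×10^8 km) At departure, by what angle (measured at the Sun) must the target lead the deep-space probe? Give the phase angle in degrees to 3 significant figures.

φ = 95.4°

From Kepler's third law T² = 4π²r³/μ at r = 1.35×10^9 km, T = 9900 days = 9900 × 86400 s = 8.5536×10^8 s: μ = 4π²r³/T² = 1.32759×10^11 km³/s².
In km: r₁ = 1.88 × 1.496×10^8 = 2.81248×10^8 km; r₂ = 9.01 × 1.496×10^8 = 1.347896×10^9 km.
Semi-major axis of the transfer orbit: a_t = (2.81248×10^8 + 1.347896×10^9)/2 = 8.14572×10^8 km.
The half-period of the transfer ellipse is t = π√(a_t³/μ) = 2.0045×10^8 s.
The target's mean motion on its circular orbit is ω₂ = √(μ/r₂³) = 7.3629×10^-9 rad/s.
Angle swept by the target during transfer: ω₂·t = 1.4759 rad = 84.56°.
The deep-space probe traverses 180° on the transfer ellipse, so the target must lead by 180° − 84.56° = 95.4°.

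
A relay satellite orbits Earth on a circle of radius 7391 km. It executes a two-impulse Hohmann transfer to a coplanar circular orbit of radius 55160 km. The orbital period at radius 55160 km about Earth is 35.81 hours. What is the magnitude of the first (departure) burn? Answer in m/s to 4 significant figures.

From Kepler's third law T² = 4π²r³/μ at r = 55160 km, T = 35.81 hours = 35.81 × 3600 s = 1.28916×10^5 s: μ = 4π²r³/T² = 3.98675×10^5 km³/s².
Transfer-ellipse semi-major axis a_t = (r₁ + r₂)/2 = (7391 + 55160)/2 = 31275.5 km.
Circular speed at r = 7391 km: v_c = √(μ/r) = 7.3444 km/s.
Transfer-orbit speed at the same r (vis-viva, a = a_t): v_t = √[μ(2/r − 1/a_t)] = 9.7537 km/s.
Δv₁ = |v_t − v_c| = |9.7537 − 7.3444| = 2.409 km/s.

Δv₁ = 2409 m/s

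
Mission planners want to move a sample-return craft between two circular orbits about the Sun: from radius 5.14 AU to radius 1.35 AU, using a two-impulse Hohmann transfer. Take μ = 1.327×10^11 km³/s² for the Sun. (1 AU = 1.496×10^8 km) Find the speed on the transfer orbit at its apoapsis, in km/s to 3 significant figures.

In km: r₁ = 5.14 × 1.496×10^8 = 7.68944×10^8 km; r₂ = 1.35 × 1.496×10^8 = 2.0196×10^8 km.
Transfer-ellipse semi-major axis a_t = (r₁ + r₂)/2 = (7.68944×10^8 + 2.0196×10^8)/2 = 4.85452×10^8 km.
At apoapsis, r = 7.68944×10^8 km.
Applying v² = μ(2/r − 1/a_t): v = 8.473 km/s.

v = 8.47 km/s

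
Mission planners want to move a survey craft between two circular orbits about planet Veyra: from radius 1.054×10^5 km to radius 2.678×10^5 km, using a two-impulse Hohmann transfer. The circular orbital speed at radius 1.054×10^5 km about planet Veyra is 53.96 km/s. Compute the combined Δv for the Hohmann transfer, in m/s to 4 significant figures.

From the circular-orbit relation v² = μ/r at r = 1.054×10^5 km: μ = v²r = (53.96)² × 1.054×10^5 = 3.06891×10^8 km³/s².
Transfer-ellipse semi-major axis a_t = (r₁ + r₂)/2 = (1.054×10^5 + 2.678×10^5)/2 = 1.866×10^5 km.
At r₁ the circular-orbit speed is v₁ = √(μ/r₁) = 53.96 km/s.
On the transfer ellipse at r₁, vis-viva gives v_p = √[μ(2/r₁ − 1/a_t)] = 64.64 km/s.
First burn Δv₁ = |v_p − v₁| = 10.68 km/s.
Circular speed at r₂: v₂ = √(μ/r₂) = 33.85 km/s.
Transfer-orbit speed at r₂: v_a = √[μ(2/r₂ − 1/a_t)] = 25.44 km/s.
Second burn Δv₂ = |v₂ − v_a| = 8.410 km/s.
Total Δv = Δv₁ + Δv₂ = 19.09 km/s.

Δv = 19090 m/s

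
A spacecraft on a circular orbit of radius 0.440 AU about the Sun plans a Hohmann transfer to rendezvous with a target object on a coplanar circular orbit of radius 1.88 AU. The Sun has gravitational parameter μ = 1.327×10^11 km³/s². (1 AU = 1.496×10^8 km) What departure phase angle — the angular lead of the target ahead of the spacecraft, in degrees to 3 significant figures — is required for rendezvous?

φ = 92.8°

In km: r₁ = 0.440 × 1.496×10^8 = 6.5824×10^7 km; r₂ = 1.88 × 1.496×10^8 = 2.81248×10^8 km.
Transfer-ellipse semi-major axis a_t = (r₁ + r₂)/2 = (6.5824×10^7 + 2.81248×10^8)/2 = 1.73536×10^8 km.
Transfer time t = π√(a_t³/μ) = 1.9715×10^7 s.
Target angular speed ω₂ = √(μ/r₂³) = 7.7233×10^-8 rad/s.
Angle swept by the target during transfer: ω₂·t = 1.5226 rad = 87.24°.
The spacecraft traverses 180° on the transfer ellipse, so the target must lead by 180° − 87.24° = 92.8°.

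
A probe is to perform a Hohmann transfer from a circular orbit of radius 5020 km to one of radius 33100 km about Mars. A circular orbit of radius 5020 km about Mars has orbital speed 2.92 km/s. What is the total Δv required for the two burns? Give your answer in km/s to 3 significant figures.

From the circular-orbit relation v² = μ/r at r = 5020 km: μ = v²r = (2.92)² × 5020 = 42802.5 km³/s².
Transfer-ellipse semi-major axis a_t = (r₁ + r₂)/2 = (5020 + 33100)/2 = 19060 km.
At r₁ the circular-orbit speed is v₁ = √(μ/r₁) = 2.920 km/s.
On the transfer ellipse at r₁, v² = μ(2/r − 1/a) gives v_p = √[μ(2/r₁ − 1/a_t)] = 3.848 km/s.
First burn Δv₁ = |v_p − v₁| = 0.9280 km/s.
Circular speed at r₂: v₂ = √(μ/r₂) = 1.1372 km/s.
Transfer-orbit speed at r₂: v_a = √[μ(2/r₂ − 1/a_t)] = 0.58359 km/s.
Second burn Δv₂ = |v₂ − v_a| = 0.5536 km/s.
Δv = Δv₁ + Δv₂ = 0.9280 + 0.5536 = 1.482 km/s.

Δv = 1.48 km/s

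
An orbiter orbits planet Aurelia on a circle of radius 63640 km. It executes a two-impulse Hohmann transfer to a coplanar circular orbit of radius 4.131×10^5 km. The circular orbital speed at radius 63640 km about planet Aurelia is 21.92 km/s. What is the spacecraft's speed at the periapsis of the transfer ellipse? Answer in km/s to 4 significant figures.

v = 28.86 km/s

From the circular-orbit relation v² = μ/r at r = 63640 km: μ = v²r = (21.92)² × 63640 = 3.05782×10^7 km³/s².
Semi-major axis of the transfer orbit: a_t = (63640 + 4.131×10^5)/2 = 2.3837×10^5 km.
At periapsis, r = 63640 km.
Applying v² = μ(2/r − 1/a_t): v = 28.86 km/s.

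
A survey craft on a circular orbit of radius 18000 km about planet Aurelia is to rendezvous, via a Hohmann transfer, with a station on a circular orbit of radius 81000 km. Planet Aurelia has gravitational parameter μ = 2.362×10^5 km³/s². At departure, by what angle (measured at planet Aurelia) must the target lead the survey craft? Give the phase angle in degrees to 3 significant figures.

φ = 94.0°

Transfer-ellipse semi-major axis a_t = (r₁ + r₂)/2 = (18000 + 81000)/2 = 49500 km.
Transfer time t = π√(a_t³/μ) = 71190 s.
The target's mean motion on its circular orbit is ω₂ = √(μ/r₂³) = 2.1082×10^-5 rad/s.
Angle swept by the target during transfer: ω₂·t = 1.5008 rad = 85.99°.
The survey craft traverses 180° on the transfer ellipse, so the target must lead by 180° − 85.99° = 94.0°.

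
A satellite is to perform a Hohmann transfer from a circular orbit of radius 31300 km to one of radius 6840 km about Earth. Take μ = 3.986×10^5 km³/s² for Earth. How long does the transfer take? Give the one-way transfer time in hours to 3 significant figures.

t = 3.64 hours

Transfer-ellipse semi-major axis a_t = (r₁ + r₂)/2 = (31300 + 6840)/2 = 19070 km.
By Kepler's third law the transfer-orbit period is T = 2π√(a_t³/μ), so t = T/2 = 13100 s.
Converting: 13100 s ÷ 3600 s/hour = 3.64 hours.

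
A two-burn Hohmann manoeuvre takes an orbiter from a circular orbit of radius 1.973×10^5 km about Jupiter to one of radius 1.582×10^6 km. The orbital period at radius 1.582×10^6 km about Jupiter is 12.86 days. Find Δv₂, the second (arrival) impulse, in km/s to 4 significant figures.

From Kepler's third law T² = 4π²r³/μ at r = 1.582×10^6 km, T = 12.86 days = 12.86 × 86400 s = 1.111104×10^6 s: μ = 4π²r³/T² = 1.26611×10^8 km³/s².
Semi-major axis of the transfer orbit: a_t = (1.973×10^5 + 1.582×10^6)/2 = 8.8965×10^5 km.
Circular speed at r = 1.582×10^6 km: v_c = √(μ/r) = 8.946 km/s.
Transfer-orbit speed at the same r (vis-viva, a = a_t): v_t = √[μ(2/r − 1/a_t)] = 4.213 km/s.
Δv₂ = |v_t − v_c| = |4.213 − 8.946| = 4.733 km/s.

Δv₂ = 4.733 km/s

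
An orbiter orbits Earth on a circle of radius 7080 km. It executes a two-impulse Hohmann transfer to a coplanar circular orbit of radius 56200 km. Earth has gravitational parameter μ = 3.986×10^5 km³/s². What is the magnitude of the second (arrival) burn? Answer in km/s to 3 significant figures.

Semi-major axis of the transfer orbit: a_t = (7080 + 56200)/2 = 31640 km.
On the circular orbit at r = 56200 km, v_c = √(μ/r) = 2.663 km/s.
Transfer-orbit speed at the same r (vis-viva, a = a_t): v_t = √[μ(2/r − 1/a_t)] = 1.260 km/s.
Δv₂ = |v_t − v_c| = |1.260 − 2.663| = 1.403 km/s.

Δv₂ = 1.40 km/s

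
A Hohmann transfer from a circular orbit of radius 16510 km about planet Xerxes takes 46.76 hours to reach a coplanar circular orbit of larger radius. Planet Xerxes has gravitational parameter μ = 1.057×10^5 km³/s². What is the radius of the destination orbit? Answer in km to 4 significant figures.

r₂ = 1.179×10^5 km

Transfer time t = 46.76 hours = 1.68336×10^5 s, and t = π√(a_t³/μ).
So a_t = (μ t²/π²)^(1/3) = (1.057×10^5 × (1.68336×10^5)² / π²)^(1/3) = 67201 km.
Since a_t = (r₁ + r₂)/2, r₂ = 2a_t − r₁ = 2×67201 − 16510 = 1.17892×10^5 km.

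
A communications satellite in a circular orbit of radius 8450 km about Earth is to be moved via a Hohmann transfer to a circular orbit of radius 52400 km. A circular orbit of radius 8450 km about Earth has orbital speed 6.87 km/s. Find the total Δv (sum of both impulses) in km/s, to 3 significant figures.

From the circular-orbit relation v² = μ/r at r = 8450 km: μ = v²r = (6.87)² × 8450 = 3.98814×10^5 km³/s².
The Hohmann ellipse has a_t = (r₁ + r₂)/2 = 30425 km.
Circular speed at r₁: v₁ = √(μ/r₁) = √(3.98814×10^5/8450) = 6.870 km/s.
On the transfer ellipse at r₁, vis-viva equation gives v_p = √[μ(2/r₁ − 1/a_t)] = 9.016 km/s.
First burn Δv₁ = |v_p − v₁| = 2.146 km/s.
Circular speed at r₂: v₂ = √(μ/r₂) = 2.759 km/s.
Transfer-orbit speed at r₂: v_a = √[μ(2/r₂ − 1/a_t)] = 1.454 km/s.
Second burn Δv₂ = |v₂ − v_a| = 1.305 km/s.
Total Δv = Δv₁ + Δv₂ = 3.451 km/s.

Δv = 3.45 km/s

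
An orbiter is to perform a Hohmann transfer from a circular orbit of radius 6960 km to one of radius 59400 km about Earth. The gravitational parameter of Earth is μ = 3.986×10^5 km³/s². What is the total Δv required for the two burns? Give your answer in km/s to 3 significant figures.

Δv = 3.96 km/s

The Hohmann ellipse has a_t = (r₁ + r₂)/2 = 33180 km.
At r₁ the circular-orbit speed is v₁ = √(μ/r₁) = 7.5677 km/s.
On the transfer ellipse at r₁, vis-viva gives v_p = √[μ(2/r₁ − 1/a_t)] = 10.126 km/s.
First burn Δv₁ = |v_p − v₁| = 2.558 km/s.
Circular speed at r₂: v₂ = √(μ/r₂) = 2.590 km/s.
Transfer-orbit speed at r₂: v_a = √[μ(2/r₂ − 1/a_t)] = 1.186 km/s.
Second burn Δv₂ = |v₂ − v_a| = 1.404 km/s.
Total Δv = Δv₁ + Δv₂ = 3.962 km/s.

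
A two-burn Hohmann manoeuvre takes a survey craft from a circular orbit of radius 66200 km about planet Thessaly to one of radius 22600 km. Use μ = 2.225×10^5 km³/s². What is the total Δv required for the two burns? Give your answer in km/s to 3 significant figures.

Δv = 1.22 km/s

Transfer-ellipse semi-major axis a_t = (r₁ + r₂)/2 = (66200 + 22600)/2 = 44400 km.
At r₁ the circular-orbit speed is v₁ = √(μ/r₁) = 1.8333 km/s.
On the transfer ellipse at r₁, vis-viva gives v_a = √[μ(2/r₁ − 1/a_t)] = 1.3080 km/s.
First burn Δv₁ = |v_a − v₁| = 0.5253 km/s.
Circular speed at r₂: v₂ = √(μ/r₂) = 3.1377 km/s.
Transfer-orbit speed at r₂: v_p = √[μ(2/r₂ − 1/a_t)] = 3.8313 km/s.
Second burn Δv₂ = |v₂ − v_p| = 0.6936 km/s.
Δv = Δv₁ + Δv₂ = 0.5253 + 0.6936 = 1.219 km/s.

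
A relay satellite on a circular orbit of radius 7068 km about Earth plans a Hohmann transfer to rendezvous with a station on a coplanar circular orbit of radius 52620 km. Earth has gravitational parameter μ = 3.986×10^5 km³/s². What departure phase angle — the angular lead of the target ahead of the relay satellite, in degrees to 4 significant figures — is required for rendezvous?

The Hohmann ellipse has a_t = (r₁ + r₂)/2 = 29844 km.
Transfer time t = π√(a_t³/μ) = 25654.7 s.
The target's mean motion on its circular orbit is ω₂ = √(μ/r₂³) = 5.23049×10^-5 rad/s.
Angle swept by the target during transfer: ω₂·t = 1.34187 rad = 76.88°.
The relay satellite traverses 180° on the transfer ellipse, so the target must lead by 180° − 76.88° = 103.1°.

φ = 103.1°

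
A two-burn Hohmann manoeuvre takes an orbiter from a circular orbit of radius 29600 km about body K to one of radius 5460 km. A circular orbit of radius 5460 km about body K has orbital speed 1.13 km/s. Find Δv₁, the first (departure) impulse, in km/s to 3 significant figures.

Δv₁ = 0.214 km/s

From the circular-orbit relation v² = μ/r at r = 5460 km: μ = v²r = (1.13)² × 5460 = 6971.87 km³/s².
Semi-major axis of the transfer orbit: a_t = (29600 + 5460)/2 = 17530 km.
On the circular orbit at r = 29600 km, v_c = √(μ/r) = 0.48532 km/s.
Vis-viva on the transfer ellipse at r = 29600 km gives v_t = √[μ(2/r − 1/a_t)] = 0.27085 km/s.
Δv₁ = |v_t − v_c| = |0.27085 − 0.48532| = 0.2145 km/s.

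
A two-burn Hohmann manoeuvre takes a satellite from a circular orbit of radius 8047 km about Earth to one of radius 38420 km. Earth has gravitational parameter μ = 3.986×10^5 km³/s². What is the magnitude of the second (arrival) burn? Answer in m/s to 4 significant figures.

Δv₂ = 1325 m/s

The Hohmann ellipse has a_t = (r₁ + r₂)/2 = 23233.5 km.
Circular speed at r = 38420 km: v_c = √(μ/r) = 3.221 km/s.
Transfer-orbit speed at the same r (vis-viva, a = a_t): v_t = √[μ(2/r − 1/a_t)] = 1.896 km/s.
Δv₂ = |v_t − v_c| = |1.896 − 3.221| = 1.325 km/s.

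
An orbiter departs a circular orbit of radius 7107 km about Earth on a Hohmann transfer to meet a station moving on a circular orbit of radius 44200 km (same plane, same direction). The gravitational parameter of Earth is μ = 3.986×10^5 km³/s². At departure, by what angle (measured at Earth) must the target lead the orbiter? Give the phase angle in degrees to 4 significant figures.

φ = 100.4°

Transfer-ellipse semi-major axis a_t = (r₁ + r₂)/2 = (7107 + 44200)/2 = 25653.5 km.
Transfer time t = π√(a_t³/μ) = 20446 s.
The target's mean motion on its circular orbit is ω₂ = √(μ/r₂³) = 6.7942×10^-5 rad/s.
Angle swept by the target during transfer: ω₂·t = 1.3891 rad = 79.59°.
The orbiter traverses 180° on the transfer ellipse, so the target must lead by 180° − 79.59° = 100.4°.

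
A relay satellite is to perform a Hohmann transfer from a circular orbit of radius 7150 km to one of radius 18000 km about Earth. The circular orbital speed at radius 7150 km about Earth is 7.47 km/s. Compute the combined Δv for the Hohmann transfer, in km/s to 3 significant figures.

Δv = 2.63 km/s

From the circular-orbit relation v² = μ/r at r = 7150 km: μ = v²r = (7.47)² × 7150 = 3.98976×10^5 km³/s².
Transfer-ellipse semi-major axis a_t = (r₁ + r₂)/2 = (7150 + 18000)/2 = 12575 km.
Circular speed at r₁: v₁ = √(μ/r₁) = √(3.98976×10^5/7150) = 7.470 km/s.
Transfer-orbit speed at r₁ (vis-viva equation): v_p = √[μ(2/r₁ − 1/a_t)] = 8.937 km/s.
First burn Δv₁ = |v_p − v₁| = 1.467 km/s.
Circular speed at r₂: v₂ = √(μ/r₂) = 4.708 km/s.
Transfer-orbit speed at r₂: v_a = √[μ(2/r₂ − 1/a_t)] = 3.550 km/s.
Second burn Δv₂ = |v₂ − v_a| = 1.158 km/s.
Total Δv = Δv₁ + Δv₂ = 2.625 km/s.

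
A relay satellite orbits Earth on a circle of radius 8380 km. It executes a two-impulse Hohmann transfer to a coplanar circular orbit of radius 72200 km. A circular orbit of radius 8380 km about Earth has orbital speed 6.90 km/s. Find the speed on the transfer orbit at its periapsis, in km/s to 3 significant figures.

v = 9.24 km/s

From the circular-orbit relation v² = μ/r at r = 8380 km: μ = v²r = (6.90)² × 8380 = 3.98972×10^5 km³/s².
The Hohmann ellipse has a_t = (r₁ + r₂)/2 = 40290 km.
The periapsis of the transfer ellipse is at r = 8380 km.
Vis-viva: v = √[μ(2/r − 1/a_t)] = √[3.98972×10^5 × (2/8380 − 1/40290)] = 9.237 km/s.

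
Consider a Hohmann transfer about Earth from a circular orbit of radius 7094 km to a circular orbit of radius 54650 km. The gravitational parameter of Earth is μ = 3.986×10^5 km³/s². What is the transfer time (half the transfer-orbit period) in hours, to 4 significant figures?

Semi-major axis of the transfer orbit: a_t = (7094 + 54650)/2 = 30872 km.
Transfer time t = π√(a_t³/μ) = π√((30872)³ / 3.986×10^5) = 26992 s.
Converting: 26992 s ÷ 3600 s/hour = 7.498 hours.

t = 7.498 hours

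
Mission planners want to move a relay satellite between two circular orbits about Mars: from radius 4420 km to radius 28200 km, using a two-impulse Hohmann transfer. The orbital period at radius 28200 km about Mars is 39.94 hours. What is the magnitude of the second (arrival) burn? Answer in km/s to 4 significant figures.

From Kepler's third law T² = 4π²r³/μ at r = 28200 km, T = 39.94 hours = 39.94 × 3600 s = 1.43784×10^5 s: μ = 4π²r³/T² = 42823.9 km³/s².
Semi-major axis of the transfer orbit: a_t = (4420 + 28200)/2 = 16310 km.
On the circular orbit at r = 28200 km, v_c = √(μ/r) = 1.2323 km/s.
Vis-viva on the transfer ellipse at r = 28200 km gives v_t = √[μ(2/r − 1/a_t)] = 0.64151 km/s.
Δv₂ = |v_t − v_c| = |0.64151 − 1.2323| = 0.5908 km/s.

Δv₂ = 0.5908 km/s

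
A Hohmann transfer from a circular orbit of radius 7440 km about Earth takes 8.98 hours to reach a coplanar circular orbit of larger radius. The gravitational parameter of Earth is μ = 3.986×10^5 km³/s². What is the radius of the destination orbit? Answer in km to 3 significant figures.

r₂ = 62200 km

Transfer time t = 8.98 hours = 32328 s, and t = π√(a_t³/μ).
So a_t = (μ t²/π²)^(1/3) = (3.986×10^5 × (32328)² / π²)^(1/3) = 34818 km.
Since a_t = (r₁ + r₂)/2, r₂ = 2a_t − r₁ = 2×34818 − 7440 = 62196 km.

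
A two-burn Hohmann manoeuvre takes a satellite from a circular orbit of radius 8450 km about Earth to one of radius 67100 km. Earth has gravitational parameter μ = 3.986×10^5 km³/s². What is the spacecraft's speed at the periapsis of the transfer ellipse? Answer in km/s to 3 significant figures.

v = 9.15 km/s

Transfer-ellipse semi-major axis a_t = (r₁ + r₂)/2 = (8450 + 67100)/2 = 37775 km.
The periapsis of the transfer ellipse is at r = 8450 km.
Vis-viva: v = √[μ(2/r − 1/a_t)] = √[3.986×10^5 × (2/8450 − 1/37775)] = 9.154 km/s.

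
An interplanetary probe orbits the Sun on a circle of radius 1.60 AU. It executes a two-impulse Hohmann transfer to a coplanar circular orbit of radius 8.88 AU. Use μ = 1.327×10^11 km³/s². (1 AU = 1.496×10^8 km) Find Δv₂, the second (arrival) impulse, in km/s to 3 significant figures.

In km: r₁ = 1.60 × 1.496×10^8 = 2.3936×10^8 km; r₂ = 8.88 × 1.496×10^8 = 1.328448×10^9 km.
Semi-major axis of the transfer orbit: a_t = (2.3936×10^8 + 1.328448×10^9)/2 = 7.83904×10^8 km.
Circular speed at r = 1.328448×10^9 km: v_c = √(μ/r) = 9.995 km/s.
Transfer-orbit speed at the same r (vis-viva, a = a_t): v_t = √[μ(2/r − 1/a_t)] = 5.523 km/s.
Δv₂ = |v_t − v_c| = |5.523 − 9.995| = 4.472 km/s.

Δv₂ = 4.47 km/s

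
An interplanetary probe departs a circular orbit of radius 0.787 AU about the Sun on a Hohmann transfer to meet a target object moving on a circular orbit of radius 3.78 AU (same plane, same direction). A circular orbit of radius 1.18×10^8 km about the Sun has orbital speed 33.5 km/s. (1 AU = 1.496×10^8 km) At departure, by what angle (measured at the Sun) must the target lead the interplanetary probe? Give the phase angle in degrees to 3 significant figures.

From the circular-orbit relation v² = μ/r at r = 1.18×10^8 km: μ = v²r = (33.5)² × 1.18×10^8 = 1.32426×10^11 km³/s².
In km: r₁ = 0.787 × 1.496×10^8 = 1.177352×10^8 km; r₂ = 3.78 × 1.496×10^8 = 5.65488×10^8 km.
Transfer-ellipse semi-major axis a_t = (r₁ + r₂)/2 = (1.177352×10^8 + 5.65488×10^8)/2 = 3.416116×10^8 km.
Transfer time t = π√(a_t³/μ) = 5.45083×10^7 s.
The target's mean motion on its circular orbit is ω₂ = √(μ/r₂³) = 2.70614×10^-8 rad/s.
Angle swept by the target during transfer: ω₂·t = 1.4751 rad = 84.52°.
Arrival is 180° from departure on the ellipse, so φ = 180° − 84.52° = 95.5°.

φ = 95.5°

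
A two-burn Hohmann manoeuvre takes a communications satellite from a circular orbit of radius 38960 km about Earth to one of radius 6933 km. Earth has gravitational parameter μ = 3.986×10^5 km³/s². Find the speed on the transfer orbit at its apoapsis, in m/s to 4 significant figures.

v = 1758 m/s

Transfer-ellipse semi-major axis a_t = (r₁ + r₂)/2 = (38960 + 6933)/2 = 22946.5 km.
At apoapsis, r = 38960 km.
Applying v² = μ(2/r − 1/a_t): v = 1.758 km/s.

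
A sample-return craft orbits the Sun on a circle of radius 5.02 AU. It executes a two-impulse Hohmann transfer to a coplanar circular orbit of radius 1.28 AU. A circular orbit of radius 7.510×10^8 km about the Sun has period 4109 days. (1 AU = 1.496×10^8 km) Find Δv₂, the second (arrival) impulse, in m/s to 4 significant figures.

Δv₂ = 6907 m/s

From Kepler's third law T² = 4π²r³/μ at r = 7.510×10^8 km, T = 4109 days = 4109 × 86400 s = 3.550176×10^8 s: μ = 4π²r³/T² = 1.32672×10^11 km³/s².
In km: r₁ = 5.02 × 1.496×10^8 = 7.50992×10^8 km; r₂ = 1.28 × 1.496×10^8 = 1.91488×10^8 km.
Semi-major axis of the transfer orbit: a_t = (7.50992×10^8 + 1.91488×10^8)/2 = 4.7124×10^8 km.
Circular speed at r = 1.91488×10^8 km: v_c = √(μ/r) = 26.322 km/s.
Vis-viva on the transfer ellipse at r = 1.91488×10^8 km gives v_t = √[μ(2/r − 1/a_t)] = 33.229 km/s.
Δv₂ = |v_t − v_c| = |33.229 − 26.322| = 6.907 km/s.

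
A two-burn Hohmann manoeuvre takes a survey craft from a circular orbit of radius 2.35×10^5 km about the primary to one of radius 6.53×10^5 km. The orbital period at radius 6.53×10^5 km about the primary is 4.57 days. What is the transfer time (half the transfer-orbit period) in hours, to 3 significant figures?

t = 30.7 hours

From Kepler's third law T² = 4π²r³/μ at r = 6.53×10^5 km, T = 4.57 days = 4.57 × 86400 s = 3.94848×10^5 s: μ = 4π²r³/T² = 7.05082×10^7 km³/s².
Semi-major axis of the transfer orbit: a_t = (2.350×10^5 + 6.530×10^5)/2 = 4.440×10^5 km.
Transfer time t = π√(a_t³/μ) = π√((4.440×10^5)³ / 7.05082×10^7) = 1.1069×10^5 s.
Converting: 1.1069×10^5 s ÷ 3600 s/hour = 30.7 hours.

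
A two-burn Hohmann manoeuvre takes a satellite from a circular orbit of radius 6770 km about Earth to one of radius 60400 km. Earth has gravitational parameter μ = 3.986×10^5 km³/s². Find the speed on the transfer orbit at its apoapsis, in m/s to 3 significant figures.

The Hohmann ellipse has a_t = (r₁ + r₂)/2 = 33585 km.
The apoapsis of the transfer ellipse is at r = 60400 km.
Applying v² = μ(2/r − 1/a_t): v = 1.153 km/s.

v = 1150 m/s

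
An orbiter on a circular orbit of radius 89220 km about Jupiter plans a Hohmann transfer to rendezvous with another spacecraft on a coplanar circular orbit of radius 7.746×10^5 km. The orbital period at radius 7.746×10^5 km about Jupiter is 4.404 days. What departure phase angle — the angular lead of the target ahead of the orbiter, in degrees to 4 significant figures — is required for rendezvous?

φ = 105.1°

From Kepler's third law T² = 4π²r³/μ at r = 7.746×10^5 km, T = 4.404 days = 4.404 × 86400 s = 3.805056×10^5 s: μ = 4π²r³/T² = 1.26727×10^8 km³/s².
Transfer-ellipse semi-major axis a_t = (r₁ + r₂)/2 = (89220 + 7.746×10^5)/2 = 4.3191×10^5 km.
The half-period of the transfer ellipse is t = π√(a_t³/μ) = 79214.5 s.
Target angular speed ω₂ = √(μ/r₂³) = 1.65127×10^-5 rad/s.
Angle swept by the target during transfer: ω₂·t = 1.30805 rad = 74.946°.
Arrival is 180° from departure on the ellipse, so φ = 180° − 74.946° = 105.1°.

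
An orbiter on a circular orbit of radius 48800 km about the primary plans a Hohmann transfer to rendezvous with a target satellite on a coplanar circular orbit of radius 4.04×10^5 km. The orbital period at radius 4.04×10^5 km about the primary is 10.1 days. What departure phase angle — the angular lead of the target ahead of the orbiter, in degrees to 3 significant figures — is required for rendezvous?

From Kepler's third law T² = 4π²r³/μ at r = 4.04×10^5 km, T = 10.1 days = 10.1 × 86400 s = 8.7264×10^5 s: μ = 4π²r³/T² = 3.41848×10^6 km³/s².
Transfer-ellipse semi-major axis a_t = (r₁ + r₂)/2 = (48800 + 4.040×10^5)/2 = 2.264×10^5 km.
Transfer time t = π√(a_t³/μ) = 1.8304×10^5 s.
The target's mean motion on its circular orbit is ω₂ = √(μ/r₂³) = 7.2002×10^-6 rad/s.
Angle swept by the target during transfer: ω₂·t = 1.3179 rad = 75.51°.
Arrival is 180° from departure on the ellipse, so φ = 180° − 75.51° = 104°.

φ = 104°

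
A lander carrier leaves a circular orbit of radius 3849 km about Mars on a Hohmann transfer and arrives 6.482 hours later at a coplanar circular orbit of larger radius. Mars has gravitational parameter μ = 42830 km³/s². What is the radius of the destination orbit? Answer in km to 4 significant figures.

Transfer time t = 6.482 hours = 23335.2 s, and t = π√(a_t³/μ).
So a_t = (μ t²/π²)^(1/3) = (42830 × (23335.2)² / π²)^(1/3) = 13320 km.
Since a_t = (r₁ + r₂)/2, r₂ = 2a_t − r₁ = 2×13320 − 3849 = 22791 km.

r₂ = 22790 km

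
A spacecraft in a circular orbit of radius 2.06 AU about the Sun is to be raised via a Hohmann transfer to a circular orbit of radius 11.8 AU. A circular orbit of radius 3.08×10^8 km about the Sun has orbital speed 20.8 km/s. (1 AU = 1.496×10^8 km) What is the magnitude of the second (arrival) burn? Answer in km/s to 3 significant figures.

From the circular-orbit relation v² = μ/r at r = 3.08×10^8 km: μ = v²r = (20.8)² × 3.08×10^8 = 1.33253×10^11 km³/s².
In km: r₁ = 2.06 × 1.496×10^8 = 3.08176×10^8 km; r₂ = 11.8 × 1.496×10^8 = 1.76528×10^9 km.
Transfer-ellipse semi-major axis a_t = (r₁ + r₂)/2 = (3.08176×10^8 + 1.76528×10^9)/2 = 1.036728×10^9 km.
On the circular orbit at r = 1.76528×10^9 km, v_c = √(μ/r) = 8.688 km/s.
Vis-viva on the transfer ellipse at r = 1.76528×10^9 km gives v_t = √[μ(2/r − 1/a_t)] = 4.737 km/s.
Δv₂ = |v_t − v_c| = |4.737 − 8.688| = 3.951 km/s.

Δv₂ = 3.95 km/s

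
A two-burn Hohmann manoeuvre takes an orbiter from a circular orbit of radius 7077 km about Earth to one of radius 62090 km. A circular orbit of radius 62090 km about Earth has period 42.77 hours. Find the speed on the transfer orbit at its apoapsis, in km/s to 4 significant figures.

v = 1.146 km/s

From Kepler's third law T² = 4π²r³/μ at r = 62090 km, T = 42.77 hours = 42.77 × 3600 s = 1.53972×10^5 s: μ = 4π²r³/T² = 3.98604×10^5 km³/s².
Semi-major axis of the transfer orbit: a_t = (7077 + 62090)/2 = 34583.5 km.
The apoapsis of the transfer ellipse is at r = 62090 km.
From the vis-viva equation, v = √[μ(2/r − 1/a_t)] = 1.146 km/s.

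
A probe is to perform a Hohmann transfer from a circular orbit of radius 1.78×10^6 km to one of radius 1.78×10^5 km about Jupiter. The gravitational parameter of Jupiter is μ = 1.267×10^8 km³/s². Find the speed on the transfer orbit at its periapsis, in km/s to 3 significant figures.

Semi-major axis of the transfer orbit: a_t = (1.780×10^6 + 1.780×10^5)/2 = 9.790×10^5 km.
At periapsis, r = 1.780×10^5 km.
Vis-viva: v = √[μ(2/r − 1/a_t)] = √[1.267×10^8 × (2/1.780×10^5 − 1/9.790×10^5)] = 35.97 km/s.

v = 36.0 km/s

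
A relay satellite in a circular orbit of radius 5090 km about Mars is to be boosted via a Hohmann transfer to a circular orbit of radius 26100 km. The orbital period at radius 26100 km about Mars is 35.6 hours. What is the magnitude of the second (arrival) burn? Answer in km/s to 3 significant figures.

Δv₂ = 0.549 km/s

From Kepler's third law T² = 4π²r³/μ at r = 26100 km, T = 35.6 hours = 35.6 × 3600 s = 1.2816×10^5 s: μ = 4π²r³/T² = 42734.3 km³/s².
The Hohmann ellipse has a_t = (r₁ + r₂)/2 = 15595 km.
On the circular orbit at r = 26100 km, v_c = √(μ/r) = 1.2796 km/s.
Vis-viva on the transfer ellipse at r = 26100 km gives v_t = √[μ(2/r − 1/a_t)] = 0.73103 km/s.
Δv₂ = |v_t − v_c| = |0.73103 − 1.2796| = 0.5486 km/s.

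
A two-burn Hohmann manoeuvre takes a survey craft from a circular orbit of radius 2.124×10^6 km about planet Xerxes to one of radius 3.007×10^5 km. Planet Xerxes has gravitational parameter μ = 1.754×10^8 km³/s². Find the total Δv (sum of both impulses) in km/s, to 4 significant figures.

Δv = 12.38 km/s

Semi-major axis of the transfer orbit: a_t = (2.124×10^6 + 3.007×10^5)/2 = 1.21235×10^6 km.
Circular speed at r₁: v₁ = √(μ/r₁) = √(1.754×10^8/2.124×10^6) = 9.0874 km/s.
Transfer-orbit speed at r₁ (vis-viva): v_a = √[μ(2/r₁ − 1/a_t)] = 4.5257 km/s.
First burn Δv₁ = |v_a − v₁| = 4.562 km/s.
Circular speed at r₂: v₂ = √(μ/r₂) = 24.152 km/s.
Transfer-orbit speed at r₂: v_p = √[μ(2/r₂ − 1/a_t)] = 31.968 km/s.
Second burn Δv₂ = |v₂ − v_p| = 7.816 km/s.
Δv = Δv₁ + Δv₂ = 4.562 + 7.816 = 12.38 km/s.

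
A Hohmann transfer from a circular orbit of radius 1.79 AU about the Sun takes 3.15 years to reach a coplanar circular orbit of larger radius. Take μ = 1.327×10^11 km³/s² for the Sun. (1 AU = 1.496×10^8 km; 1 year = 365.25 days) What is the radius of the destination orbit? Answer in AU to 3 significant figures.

r₂ = 5.03 AU

In km: r₁ = 1.79 × 1.496×10^8 = 2.67784×10^8 km.
Transfer time t = 3.15 years × 365.25 × 86400 s = 9.940644×10^7 s, and t = π√(a_t³/μ).
So a_t = (μ t²/π²)^(1/3) = (1.327×10^11 × (9.940644×10^7)² / π²)^(1/3) = 5.1027×10^8 km.
Since a_t = (r₁ + r₂)/2, r₂ = 2a_t − r₁ = 2×5.1027×10^8 − 2.67784×10^8 = 7.52756×10^8 km.
In AU: r₂ = 7.52756×10^8 / 1.496×10^8 = 5.03 AU.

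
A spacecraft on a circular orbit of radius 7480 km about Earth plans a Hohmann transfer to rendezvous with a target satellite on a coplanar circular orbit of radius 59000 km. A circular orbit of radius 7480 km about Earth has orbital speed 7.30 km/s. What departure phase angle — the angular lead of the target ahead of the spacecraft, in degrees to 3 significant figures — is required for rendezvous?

From the circular-orbit relation v² = μ/r at r = 7480 km: μ = v²r = (7.30)² × 7480 = 3.98609×10^5 km³/s².
Semi-major axis of the transfer orbit: a_t = (7480 + 59000)/2 = 33240 km.
The half-period of the transfer ellipse is t = π√(a_t³/μ) = 30156 s.
The target's mean motion on its circular orbit is ω₂ = √(μ/r₂³) = 4.4055×10^-5 rad/s.
Angle swept by the target during transfer: ω₂·t = 1.3285 rad = 76.12°.
Arrival is 180° from departure on the ellipse, so φ = 180° − 76.12° = 104°.

φ = 104°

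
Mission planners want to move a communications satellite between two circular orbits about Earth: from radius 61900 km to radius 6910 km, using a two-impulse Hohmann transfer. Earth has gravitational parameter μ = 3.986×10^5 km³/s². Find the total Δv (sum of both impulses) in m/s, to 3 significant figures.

The Hohmann ellipse has a_t = (r₁ + r₂)/2 = 34405 km.
Circular speed at r₁: v₁ = √(μ/r₁) = √(3.986×10^5/61900) = 2.5376 km/s.
Transfer-orbit speed at r₁ (vis-viva): v_a = √[μ(2/r₁ − 1/a_t)] = 1.1372 km/s.
First burn Δv₁ = |v_a − v₁| = 1.4004 km/s.
Circular speed at r₂: v₂ = √(μ/r₂) = 7.59503 km/s.
Transfer-orbit speed at r₂: v_p = √[μ(2/r₂ − 1/a_t)] = 10.1874 km/s.
Second burn Δv₂ = |v₂ − v_p| = 2.5924 km/s.
Total Δv = Δv₁ + Δv₂ = 3.993 km/s.

Δv = 3990 m/s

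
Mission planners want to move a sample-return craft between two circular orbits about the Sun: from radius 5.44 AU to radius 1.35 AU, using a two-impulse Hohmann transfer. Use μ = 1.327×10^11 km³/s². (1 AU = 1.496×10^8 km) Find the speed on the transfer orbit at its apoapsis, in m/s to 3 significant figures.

In km: r₁ = 5.44 × 1.496×10^8 = 8.13824×10^8 km; r₂ = 1.35 × 1.496×10^8 = 2.0196×10^8 km.
The Hohmann ellipse has a_t = (r₁ + r₂)/2 = 5.07892×10^8 km.
The apoapsis of the transfer ellipse is at r = 8.13824×10^8 km.
From the vis-viva equation, v = √[μ(2/r − 1/a_t)] = 8.052 km/s.

v = 8050 m/s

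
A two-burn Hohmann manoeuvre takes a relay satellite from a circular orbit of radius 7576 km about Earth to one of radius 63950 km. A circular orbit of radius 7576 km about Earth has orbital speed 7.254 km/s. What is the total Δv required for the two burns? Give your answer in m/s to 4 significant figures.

From the circular-orbit relation v² = μ/r at r = 7576 km: μ = v²r = (7.254)² × 7576 = 3.98653×10^5 km³/s².
Transfer-ellipse semi-major axis a_t = (r₁ + r₂)/2 = (7576 + 63950)/2 = 35763 km.
At r₁ the circular-orbit speed is v₁ = √(μ/r₁) = 7.254 km/s.
On the transfer ellipse at r₁, vis-viva equation gives v_p = √[μ(2/r₁ − 1/a_t)] = 9.700 km/s.
First burn Δv₁ = |v_p − v₁| = 2.446 km/s.
Circular speed at r₂: v₂ = √(μ/r₂) = 2.497 km/s.
Transfer-orbit speed at r₂: v_a = √[μ(2/r₂ − 1/a_t)] = 1.149 km/s.
Second burn Δv₂ = |v₂ − v_a| = 1.348 km/s.
Total Δv = Δv₁ + Δv₂ = 3.794 km/s.

Δv = 3794 m/s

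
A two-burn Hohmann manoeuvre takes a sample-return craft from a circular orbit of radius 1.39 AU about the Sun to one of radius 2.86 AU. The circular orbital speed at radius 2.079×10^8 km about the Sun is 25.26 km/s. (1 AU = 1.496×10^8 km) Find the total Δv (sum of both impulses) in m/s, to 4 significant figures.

Δv = 7411 m/s

From the circular-orbit relation v² = μ/r at r = 2.079×10^8 km: μ = v²r = (25.26)² × 2.079×10^8 = 1.32654×10^11 km³/s².
In km: r₁ = 1.39 × 1.496×10^8 = 2.07944×10^8 km; r₂ = 2.86 × 1.496×10^8 = 4.27856×10^8 km.
Transfer-ellipse semi-major axis a_t = (r₁ + r₂)/2 = (2.07944×10^8 + 4.27856×10^8)/2 = 3.179×10^8 km.
Circular speed at r₁: v₁ = √(μ/r₁) = √(1.32654×10^11/2.07944×10^8) = 25.2573 km/s.
On the transfer ellipse at r₁, vis-viva equation gives v_p = √[μ(2/r₁ − 1/a_t)] = 29.3016 km/s.
First burn Δv₁ = |v_p − v₁| = 4.044 km/s.
At r₂, v₂ = √(μ/r₂) = 17.608 km/s.
Transfer-orbit speed at r₂: v_a = √[μ(2/r₂ − 1/a_t)] = 14.241 km/s.
Second burn Δv₂ = |v₂ − v_a| = 3.367 km/s.
Δv = Δv₁ + Δv₂ = 4.044 + 3.367 = 7.411 km/s.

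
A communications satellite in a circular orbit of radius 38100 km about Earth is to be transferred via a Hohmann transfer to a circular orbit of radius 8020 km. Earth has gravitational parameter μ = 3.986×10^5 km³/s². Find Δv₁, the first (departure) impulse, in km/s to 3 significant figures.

Δv₁ = 1.33 km/s

Semi-major axis of the transfer orbit: a_t = (38100 + 8020)/2 = 23060 km.
Circular speed at r = 38100 km: v_c = √(μ/r) = 3.234 km/s.
Vis-viva on the transfer ellipse at r = 38100 km gives v_t = √[μ(2/r − 1/a_t)] = 1.907 km/s.
Δv₁ = |v_t − v_c| = |1.907 − 3.234| = 1.327 km/s.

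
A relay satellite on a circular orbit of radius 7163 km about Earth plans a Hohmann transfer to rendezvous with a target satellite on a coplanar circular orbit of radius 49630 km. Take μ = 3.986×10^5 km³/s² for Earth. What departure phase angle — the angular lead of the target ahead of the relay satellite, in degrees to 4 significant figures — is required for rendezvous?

Semi-major axis of the transfer orbit: a_t = (7163 + 49630)/2 = 28396.5 km.
The half-period of the transfer ellipse is t = π√(a_t³/μ) = 23811 s.
Target angular speed ω₂ = √(μ/r₂³) = 5.7102×10^-5 rad/s.
Angle swept by the target during transfer: ω₂·t = 1.35966 rad = 77.90°.
The relay satellite traverses 180° on the transfer ellipse, so the target must lead by 180° − 77.90° = 102.1°.

φ = 102.1°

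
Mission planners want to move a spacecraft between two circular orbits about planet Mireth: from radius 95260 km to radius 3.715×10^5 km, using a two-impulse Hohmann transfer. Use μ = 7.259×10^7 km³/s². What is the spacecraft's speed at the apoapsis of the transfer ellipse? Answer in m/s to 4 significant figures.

Semi-major axis of the transfer orbit: a_t = (95260 + 3.715×10^5)/2 = 2.3338×10^5 km.
The apoapsis of the transfer ellipse is at r = 3.715×10^5 km.
Applying v² = μ(2/r − 1/a_t): v = 8.931 km/s.

v = 8931 m/s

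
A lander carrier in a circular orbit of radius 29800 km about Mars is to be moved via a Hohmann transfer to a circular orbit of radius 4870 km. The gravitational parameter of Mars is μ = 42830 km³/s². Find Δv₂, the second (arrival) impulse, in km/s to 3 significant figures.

Semi-major axis of the transfer orbit: a_t = (29800 + 4870)/2 = 17335 km.
On the circular orbit at r = 4870 km, v_c = √(μ/r) = 2.9656 km/s.
Transfer-orbit speed at the same r (vis-viva, a = a_t): v_t = √[μ(2/r − 1/a_t)] = 3.8883 km/s.
Δv₂ = |v_t − v_c| = |3.8883 − 2.9656| = 0.9227 km/s.

Δv₂ = 0.923 km/s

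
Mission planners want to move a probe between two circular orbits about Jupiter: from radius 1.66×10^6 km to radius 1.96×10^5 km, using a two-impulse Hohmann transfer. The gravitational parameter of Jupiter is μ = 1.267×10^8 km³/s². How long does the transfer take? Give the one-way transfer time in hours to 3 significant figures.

The Hohmann ellipse has a_t = (r₁ + r₂)/2 = 9.280×10^5 km.
Transfer time t = π√(a_t³/μ) = π√((9.280×10^5)³ / 1.267×10^8) = 2.495×10^5 s.
Converting: 2.495×10^5 s ÷ 3600 s/hour = 69.3 hours.

t = 69.3 hours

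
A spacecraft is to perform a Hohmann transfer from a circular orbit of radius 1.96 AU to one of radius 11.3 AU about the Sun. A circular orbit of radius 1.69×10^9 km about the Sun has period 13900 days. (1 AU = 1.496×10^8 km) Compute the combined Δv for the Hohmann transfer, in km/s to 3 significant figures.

From Kepler's third law T² = 4π²r³/μ at r = 1.69×10^9 km, T = 13900 days = 13900 × 86400 s = 1.20096×10^9 s: μ = 4π²r³/T² = 1.32118×10^11 km³/s².
In km: r₁ = 1.96 × 1.496×10^8 = 2.93216×10^8 km; r₂ = 11.3 × 1.496×10^8 = 1.69048×10^9 km.
Semi-major axis of the transfer orbit: a_t = (2.93216×10^8 + 1.69048×10^9)/2 = 9.91848×10^8 km.
Circular speed at r₁: v₁ = √(μ/r₁) = √(1.32118×10^11/2.93216×10^8) = 21.227 km/s.
On the transfer ellipse at r₁, vis-viva gives v_p = √[μ(2/r₁ − 1/a_t)] = 27.712 km/s.
First burn Δv₁ = |v_p − v₁| = 6.485 km/s.
Circular speed at r₂: v₂ = √(μ/r₂) = 8.8405 km/s.
Transfer-orbit speed at r₂: v_a = √[μ(2/r₂ − 1/a_t)] = 4.8067 km/s.
Second burn Δv₂ = |v₂ − v_a| = 4.034 km/s.
Total Δv = Δv₁ + Δv₂ = 10.52 km/s.

Δv = 10.5 km/s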